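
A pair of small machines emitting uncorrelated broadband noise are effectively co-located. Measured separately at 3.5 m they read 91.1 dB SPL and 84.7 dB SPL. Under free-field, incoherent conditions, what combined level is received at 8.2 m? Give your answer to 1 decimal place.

Combined at 3.5 m: 10·log₁₀(10^(91.1/10)+10^(84.7/10)) = 92.00 dB SPL.
Then apply −20·log₁₀(8.2/3.5) = -7.39 dB → 84.6 dB SPL.

84.6 dB SPL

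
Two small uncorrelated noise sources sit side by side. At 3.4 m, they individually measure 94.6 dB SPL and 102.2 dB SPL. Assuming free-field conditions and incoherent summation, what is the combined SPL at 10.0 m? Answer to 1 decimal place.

93.5 dB SPL

Combined at 3.4 m: 10·log₁₀(10^(94.6/10)+10^(102.2/10)) = 102.90 dB SPL.
Then apply −20·log₁₀(10.0/3.4) = -9.37 dB → 93.5 dB SPL.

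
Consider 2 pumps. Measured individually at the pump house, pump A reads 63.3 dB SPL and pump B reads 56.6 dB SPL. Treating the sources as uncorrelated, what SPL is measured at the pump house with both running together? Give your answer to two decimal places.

Uncorrelated sources add in intensity (power), not in dB.
L_total = 10·log₁₀(10^(63.3/10) + 10^(56.6/10)) = 10·log₁₀(2595000) = 64.14 dB SPL.

64.14 dB SPL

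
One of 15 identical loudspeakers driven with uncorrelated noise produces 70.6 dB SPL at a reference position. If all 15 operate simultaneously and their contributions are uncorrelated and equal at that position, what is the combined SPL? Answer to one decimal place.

82.4 dB SPL

15 equal incoherent sources raise the level by 10·log₁₀(15) = 11.76 dB.
L_total = 70.6 + 11.76 = 82.4 dB SPL.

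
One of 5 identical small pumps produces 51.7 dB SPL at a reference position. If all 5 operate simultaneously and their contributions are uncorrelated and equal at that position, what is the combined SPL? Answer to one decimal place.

5 equal incoherent sources raise the level by 10·log₁₀(5) = 6.99 dB.
L_total = 51.7 + 6.99 = 58.7 dB SPL.

58.7 dB SPL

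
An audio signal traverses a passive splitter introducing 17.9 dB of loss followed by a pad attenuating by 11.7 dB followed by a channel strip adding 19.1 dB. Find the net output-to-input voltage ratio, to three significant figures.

Net gain = (−17.9) + (−11.7) + 19.1 = -10.5 dB.
Voltage ratio = 10^(-10.5/20) = 0.299.

0.299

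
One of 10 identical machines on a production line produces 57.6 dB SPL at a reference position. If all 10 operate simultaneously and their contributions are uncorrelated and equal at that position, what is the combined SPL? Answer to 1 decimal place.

67.6 dB SPL

10 equal incoherent sources raise the level by 10·log₁₀(10) = 10.00 dB.
L_total = 57.6 + 10.00 = 67.6 dB SPL.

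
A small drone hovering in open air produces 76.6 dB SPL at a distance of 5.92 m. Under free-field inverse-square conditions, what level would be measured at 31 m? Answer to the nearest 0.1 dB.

62.2 dB SPL

For a point source in a free field, ΔL = −20·log₁₀(d₂/d₁).
ΔL = −20·log₁₀(31/5.92) = -14.38 dB, so L₂ = 76.6 + (-14.38) = 62.2 dB SPL.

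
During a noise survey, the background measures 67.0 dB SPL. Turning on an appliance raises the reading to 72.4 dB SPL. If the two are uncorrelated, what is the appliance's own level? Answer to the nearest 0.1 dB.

70.9 dB SPL

Subtract intensities: L_src = 10·log₁₀(10^(L_total/10) − 10^(L_bg/10)).
L_src = 10·log₁₀(10^(72.4/10) − 10^(67.0/10)) = 10·log₁₀(12370000) = 70.9 dB SPL.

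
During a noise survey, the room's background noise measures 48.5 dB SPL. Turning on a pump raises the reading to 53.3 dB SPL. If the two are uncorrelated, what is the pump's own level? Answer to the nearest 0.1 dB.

Subtract intensities: L_src = 10·log₁₀(10^(L_total/10) − 10^(L_bg/10)).
L_src = 10·log₁₀(10^(53.3/10) − 10^(48.5/10)) = 10·log₁₀(143000) = 51.6 dB SPL.

51.6 dB SPL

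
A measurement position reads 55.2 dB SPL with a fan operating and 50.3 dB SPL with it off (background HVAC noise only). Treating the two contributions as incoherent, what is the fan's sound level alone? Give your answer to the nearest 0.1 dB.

53.5 dB SPL

Remove the background by subtracting linear intensities:
L_src = 10·log₁₀(10^(55.2/10) − 10^(50.3/10)) = 10·log₁₀(224000) = 53.5 dB SPL.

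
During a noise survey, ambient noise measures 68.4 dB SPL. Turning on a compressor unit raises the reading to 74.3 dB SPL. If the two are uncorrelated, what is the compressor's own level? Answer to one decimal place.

73.0 dB SPL

Remove the background by subtracting linear intensities:
L_src = 10·log₁₀(10^(74.3/10) − 10^(68.4/10)) = 10·log₁₀(20000000) = 73.0 dB SPL.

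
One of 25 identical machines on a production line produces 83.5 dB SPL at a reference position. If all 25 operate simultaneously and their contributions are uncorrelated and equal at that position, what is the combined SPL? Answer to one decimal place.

25 equal incoherent sources raise the level by 10·log₁₀(25) = 13.98 dB.
L_total = 83.5 + 13.98 = 97.5 dB SPL.

97.5 dB SPL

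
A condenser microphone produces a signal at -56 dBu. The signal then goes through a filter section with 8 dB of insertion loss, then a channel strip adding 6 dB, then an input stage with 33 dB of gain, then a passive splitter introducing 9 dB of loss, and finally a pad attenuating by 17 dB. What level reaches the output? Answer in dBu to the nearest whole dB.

-51 dBu

In dB, series stages simply add:
-56 − 8 + 6 + 33 − 9 − 17 = -51 dBu.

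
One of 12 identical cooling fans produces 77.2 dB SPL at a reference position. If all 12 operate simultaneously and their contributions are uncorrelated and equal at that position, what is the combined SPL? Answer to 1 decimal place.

88.0 dB SPL

12 equal incoherent sources raise the level by 10·log₁₀(12) = 10.79 dB.
L_total = 77.2 + 10.79 = 88.0 dB SPL.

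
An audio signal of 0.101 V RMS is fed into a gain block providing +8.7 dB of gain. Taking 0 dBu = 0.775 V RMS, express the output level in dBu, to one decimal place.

Input level: 20·log₁₀(0.101/0.775) = -17.70 dBu.
Output: -17.70 + 8.7 = -9.0 dBu.

-9.0 dBu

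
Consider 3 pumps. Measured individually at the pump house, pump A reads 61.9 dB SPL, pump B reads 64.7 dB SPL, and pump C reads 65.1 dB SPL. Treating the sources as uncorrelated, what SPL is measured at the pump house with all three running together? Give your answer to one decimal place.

68.9 dB SPL

Incoherent sources sum as intensities:
L_total = 10·log₁₀(10^(61.9/10) + 10^(64.7/10) + 10^(65.1/10)) = 10·log₁₀(7736000) = 68.9 dB SPL.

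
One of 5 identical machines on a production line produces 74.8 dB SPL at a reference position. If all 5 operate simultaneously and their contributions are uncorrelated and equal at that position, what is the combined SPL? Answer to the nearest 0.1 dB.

5 equal incoherent sources raise the level by 10·log₁₀(5) = 6.99 dB.
L_total = 74.8 + 6.99 = 81.8 dB SPL.

81.8 dB SPL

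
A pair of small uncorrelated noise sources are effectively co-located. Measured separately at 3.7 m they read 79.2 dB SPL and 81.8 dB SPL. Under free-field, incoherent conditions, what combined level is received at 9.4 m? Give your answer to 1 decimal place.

75.6 dB SPL

Combined at 3.7 m: 10·log₁₀(10^(79.2/10)+10^(81.8/10)) = 83.70 dB SPL.
Then apply −20·log₁₀(9.4/3.7) = -8.10 dB → 75.6 dB SPL.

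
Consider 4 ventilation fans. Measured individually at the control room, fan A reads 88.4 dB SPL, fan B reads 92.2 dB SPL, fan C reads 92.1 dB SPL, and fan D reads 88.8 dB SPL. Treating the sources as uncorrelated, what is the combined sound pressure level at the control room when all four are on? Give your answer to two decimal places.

96.75 dB SPL

Incoherent sources sum as intensities:
L_total = 10·log₁₀(10^(88.4/10) + 10^(92.2/10) + 10^(92.1/10) + 10^(88.8/10)) = 10·log₁₀(4732000000) = 96.75 dB SPL.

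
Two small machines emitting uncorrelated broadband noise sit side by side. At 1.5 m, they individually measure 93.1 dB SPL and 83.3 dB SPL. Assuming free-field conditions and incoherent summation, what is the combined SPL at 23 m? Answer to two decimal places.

69.82 dB SPL

Combined at 1.5 m: 10·log₁₀(10^(93.1/10)+10^(83.3/10)) = 93.532 dB SPL.
Then apply −20·log₁₀(23/1.5) = -23.713 dB → 69.82 dB SPL.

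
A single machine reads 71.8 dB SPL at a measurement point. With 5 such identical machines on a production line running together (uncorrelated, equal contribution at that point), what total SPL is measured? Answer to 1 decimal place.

78.8 dB SPL

5 equal incoherent sources raise the level by 10·log₁₀(5) = 6.99 dB.
L_total = 71.8 + 6.99 = 78.8 dB SPL.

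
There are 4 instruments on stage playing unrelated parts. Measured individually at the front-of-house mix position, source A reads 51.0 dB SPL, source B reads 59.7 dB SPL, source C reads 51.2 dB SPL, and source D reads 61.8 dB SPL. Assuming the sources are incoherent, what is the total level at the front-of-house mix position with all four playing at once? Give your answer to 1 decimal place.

64.3 dB SPL

Incoherent sources sum as intensities:
L_total = 10·log₁₀(10^(51.0/10) + 10^(59.7/10) + 10^(51.2/10) + 10^(61.8/10)) = 10·log₁₀(2705000) = 64.3 dB SPL.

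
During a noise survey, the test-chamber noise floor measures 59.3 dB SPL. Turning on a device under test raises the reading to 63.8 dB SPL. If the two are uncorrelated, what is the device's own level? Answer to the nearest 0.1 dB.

61.9 dB SPL

Remove the background by subtracting linear intensities:
L_src = 10·log₁₀(10^(63.8/10) − 10^(59.3/10)) = 10·log₁₀(1548000) = 61.9 dB SPL.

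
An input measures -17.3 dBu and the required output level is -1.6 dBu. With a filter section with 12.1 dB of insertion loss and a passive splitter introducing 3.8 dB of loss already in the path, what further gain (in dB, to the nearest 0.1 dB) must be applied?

The required make-up gain is the shortfall in the dB sum.
G = -1.6 − (-17.3) + 12.1 + 3.8 = 31.6 dB.

31.6 dB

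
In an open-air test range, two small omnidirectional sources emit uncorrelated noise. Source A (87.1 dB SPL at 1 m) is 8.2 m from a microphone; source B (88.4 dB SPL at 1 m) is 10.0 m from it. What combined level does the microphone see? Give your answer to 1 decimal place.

At the listener: L_A = 87.1 − 20·log₁₀(8.2) = 68.82 dB; L_B = 88.4 − 20·log₁₀(10.0) = 68.40 dB.
Combined: 10·log₁₀(10^(68.82/10)+10^(68.40/10)) = 71.6 dB SPL.

71.6 dB SPL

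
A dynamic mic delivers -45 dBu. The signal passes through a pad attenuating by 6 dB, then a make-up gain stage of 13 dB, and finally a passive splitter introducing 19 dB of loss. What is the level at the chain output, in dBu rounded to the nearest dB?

Cascaded gains and losses add directly in dB.
-45 − 6 + 13 − 19 = -57 dBu.

-57 dBu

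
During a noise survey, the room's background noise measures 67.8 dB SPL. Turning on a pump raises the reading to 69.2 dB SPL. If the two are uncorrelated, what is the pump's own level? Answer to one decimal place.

63.6 dB SPL

Remove the background by subtracting linear intensities:
L_src = 10·log₁₀(10^(69.2/10) − 10^(67.8/10)) = 10·log₁₀(2292000) = 63.6 dB SPL.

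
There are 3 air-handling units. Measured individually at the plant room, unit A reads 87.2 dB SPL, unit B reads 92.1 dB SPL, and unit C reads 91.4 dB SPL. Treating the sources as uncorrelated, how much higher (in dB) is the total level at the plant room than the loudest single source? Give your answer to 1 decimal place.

3.4 dB

Incoherent sources sum as intensities:
L_total = 10·log₁₀(10^(87.2/10) + 10^(92.1/10) + 10^(91.4/10)) = 95.47 dB SPL.
Excess over the loudest (92.1 dB): 95.47 − 92.1 = 3.4 dB.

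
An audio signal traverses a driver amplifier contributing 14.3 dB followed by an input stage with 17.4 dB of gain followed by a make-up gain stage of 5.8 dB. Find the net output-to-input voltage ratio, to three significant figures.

Net gain = 14.3 + 17.4 + 5.8 = 37.5 dB.
Voltage ratio = 10^(37.5/20) = 75.0.

75.0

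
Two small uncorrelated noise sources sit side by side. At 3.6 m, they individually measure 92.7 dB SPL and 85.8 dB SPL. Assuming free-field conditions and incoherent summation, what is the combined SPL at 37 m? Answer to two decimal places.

73.27 dB SPL

Combined at 3.6 m: 10·log₁₀(10^(92.7/10)+10^(85.8/10)) = 93.507 dB SPL.
Then apply −20·log₁₀(37/3.6) = -20.238 dB → 73.27 dB SPL.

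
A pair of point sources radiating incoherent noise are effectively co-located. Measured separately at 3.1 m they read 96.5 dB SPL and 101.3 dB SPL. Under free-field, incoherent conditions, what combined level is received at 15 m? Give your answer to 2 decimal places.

88.85 dB SPL

Combined at 3.1 m: 10·log₁₀(10^(96.5/10)+10^(101.3/10)) = 102.542 dB SPL.
Then apply −20·log₁₀(15/3.1) = -13.695 dB → 88.85 dB SPL.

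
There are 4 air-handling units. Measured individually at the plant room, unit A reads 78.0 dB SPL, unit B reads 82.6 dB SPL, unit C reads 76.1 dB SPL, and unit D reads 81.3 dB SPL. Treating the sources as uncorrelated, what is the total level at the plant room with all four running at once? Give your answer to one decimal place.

Add the sources as powers (linear), then convert back to dB:
L_total = 10·log₁₀(10^(78.0/10) + 10^(82.6/10) + 10^(76.1/10) + 10^(81.3/10)) = 10·log₁₀(420700000) = 86.2 dB SPL.

86.2 dB SPL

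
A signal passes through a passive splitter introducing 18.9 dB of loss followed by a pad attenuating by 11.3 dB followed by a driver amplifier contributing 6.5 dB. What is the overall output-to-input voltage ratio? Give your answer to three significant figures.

0.0653

Net gain = (−18.9) + (−11.3) + 6.5 = -23.7 dB.
Voltage ratio = 10^(-23.7/20) = 0.0653.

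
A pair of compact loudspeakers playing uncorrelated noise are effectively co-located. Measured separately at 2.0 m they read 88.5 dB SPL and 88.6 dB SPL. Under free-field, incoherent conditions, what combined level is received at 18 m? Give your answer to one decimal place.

Combined at 2.0 m: 10·log₁₀(10^(88.5/10)+10^(88.6/10)) = 91.56 dB SPL.
Then apply −20·log₁₀(18/2.0) = -19.08 dB → 72.5 dB SPL.

72.5 dB SPL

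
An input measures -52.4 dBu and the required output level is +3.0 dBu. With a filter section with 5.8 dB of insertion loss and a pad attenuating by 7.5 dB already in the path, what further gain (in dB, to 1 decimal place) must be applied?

68.7 dB

The required make-up gain is the shortfall in the dB sum.
G = +3.0 − (-52.4) + 5.8 + 7.5 = 68.7 dB.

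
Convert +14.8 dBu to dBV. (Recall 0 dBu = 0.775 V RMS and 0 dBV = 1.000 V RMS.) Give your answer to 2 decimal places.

+12.59 dBV

The offset between the scales is 20·log₁₀(0.775/1.000) = −2.214 dB.
So dBV = +14.8 − 2.214 = +12.59 dBV.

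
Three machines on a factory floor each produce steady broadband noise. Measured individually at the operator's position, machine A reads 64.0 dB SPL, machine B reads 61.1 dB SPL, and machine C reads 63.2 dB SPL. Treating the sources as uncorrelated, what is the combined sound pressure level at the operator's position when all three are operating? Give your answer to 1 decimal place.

67.7 dB SPL

Uncorrelated sources add in intensity (power), not in dB.
L_total = 10·log₁₀(10^(64.0/10) + 10^(61.1/10) + 10^(63.2/10)) = 10·log₁₀(5889000) = 67.7 dB SPL.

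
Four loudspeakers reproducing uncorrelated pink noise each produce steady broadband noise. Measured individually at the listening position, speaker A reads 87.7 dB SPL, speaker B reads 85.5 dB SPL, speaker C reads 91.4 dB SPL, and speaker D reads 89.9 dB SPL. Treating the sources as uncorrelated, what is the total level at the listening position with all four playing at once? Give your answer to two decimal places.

Uncorrelated sources add in intensity (power), not in dB.
L_total = 10·log₁₀(10^(87.7/10) + 10^(85.5/10) + 10^(91.4/10) + 10^(89.9/10)) = 10·log₁₀(3301000000) = 95.19 dB SPL.

95.19 dB SPL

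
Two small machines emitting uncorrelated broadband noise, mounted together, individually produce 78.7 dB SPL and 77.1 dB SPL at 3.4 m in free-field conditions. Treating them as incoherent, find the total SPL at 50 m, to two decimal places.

Combined at 3.4 m: 10·log₁₀(10^(78.7/10)+10^(77.1/10)) = 80.984 dB SPL.
Then apply −20·log₁₀(50/3.4) = -23.350 dB → 57.63 dB SPL.

57.63 dB SPL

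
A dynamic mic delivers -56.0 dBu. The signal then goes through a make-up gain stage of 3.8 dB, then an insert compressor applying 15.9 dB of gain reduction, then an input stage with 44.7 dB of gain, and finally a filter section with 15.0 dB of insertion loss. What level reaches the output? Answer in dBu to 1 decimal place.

Cascaded gains and losses add directly in dB.
-56.0 + 3.8 − 15.9 + 44.7 − 15.0 = -38.4 dBu.

-38.4 dBu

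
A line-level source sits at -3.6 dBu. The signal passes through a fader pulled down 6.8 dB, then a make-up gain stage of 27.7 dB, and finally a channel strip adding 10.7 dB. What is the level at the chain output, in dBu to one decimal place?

+28.0 dBu

Cascaded gains and losses add directly in dB.
-3.6 − 6.8 + 27.7 + 10.7 = +28.0 dBu.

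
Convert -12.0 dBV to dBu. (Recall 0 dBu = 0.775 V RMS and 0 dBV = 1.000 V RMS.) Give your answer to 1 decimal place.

The offset between the scales is 20·log₁₀(0.775/1.000) = −2.214 dB.
So dBu = -12.0 + 2.214 = -9.8 dBu.

-9.8 dBu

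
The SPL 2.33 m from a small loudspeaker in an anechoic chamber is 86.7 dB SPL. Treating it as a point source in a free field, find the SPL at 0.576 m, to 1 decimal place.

Inverse-square spreading gives ΔL = −20·log₁₀(d₂/d₁).
ΔL = −20·log₁₀(0.576/2.33) = 12.14 dB, so L₂ = 86.7 + (12.14) = 98.8 dB SPL.

98.8 dB SPL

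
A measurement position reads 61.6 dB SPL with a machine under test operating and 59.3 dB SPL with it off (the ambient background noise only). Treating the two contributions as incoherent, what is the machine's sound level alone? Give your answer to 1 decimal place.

Subtract intensities: L_src = 10·log₁₀(10^(L_total/10) − 10^(L_bg/10)).
L_src = 10·log₁₀(10^(61.6/10) − 10^(59.3/10)) = 10·log₁₀(594300) = 57.7 dB SPL.

57.7 dB SPL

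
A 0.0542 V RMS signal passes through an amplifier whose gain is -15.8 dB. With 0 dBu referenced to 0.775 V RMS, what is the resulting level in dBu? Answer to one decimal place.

-38.9 dBu

Input level: 20·log₁₀(0.0542/0.775) = -23.11 dBu.
Output: -23.11 − 15.8 = -38.9 dBu.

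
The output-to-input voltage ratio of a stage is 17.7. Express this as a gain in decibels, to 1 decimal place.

25.0 dB

Voltage ratio → dB uses the 20·log₁₀ form:
20·log₁₀(17.7) = 25.0 dB.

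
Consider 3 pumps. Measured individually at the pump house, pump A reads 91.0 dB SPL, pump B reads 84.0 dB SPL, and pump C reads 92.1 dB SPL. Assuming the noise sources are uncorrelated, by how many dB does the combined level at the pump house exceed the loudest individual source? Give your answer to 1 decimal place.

2.9 dB

Add the sources as powers (linear), then convert back to dB:
L_total = 10·log₁₀(10^(91.0/10) + 10^(84.0/10) + 10^(92.1/10)) = 94.96 dB SPL.
Excess over the loudest (92.1 dB): 94.96 − 92.1 = 2.9 dB.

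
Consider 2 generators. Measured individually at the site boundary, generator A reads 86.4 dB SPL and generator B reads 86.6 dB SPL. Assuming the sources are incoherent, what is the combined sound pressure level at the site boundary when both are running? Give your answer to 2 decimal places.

89.51 dB SPL

Uncorrelated sources add in intensity (power), not in dB.
L_total = 10·log₁₀(10^(86.4/10) + 10^(86.6/10)) = 10·log₁₀(893600000) = 89.51 dB SPL.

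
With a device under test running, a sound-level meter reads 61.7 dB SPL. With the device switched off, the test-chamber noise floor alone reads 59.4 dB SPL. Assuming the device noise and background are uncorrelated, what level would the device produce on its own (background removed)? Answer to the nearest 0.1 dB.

57.8 dB SPL

Subtract intensities: L_src = 10·log₁₀(10^(L_total/10) − 10^(L_bg/10)).
L_src = 10·log₁₀(10^(61.7/10) − 10^(59.4/10)) = 10·log₁₀(608100) = 57.8 dB SPL.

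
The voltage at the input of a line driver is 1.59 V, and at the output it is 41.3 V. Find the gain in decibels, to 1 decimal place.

For a voltage ratio, dB = 20·log₁₀(V₂/V₁).
20·log₁₀(41.3/1.59) = 20·log₁₀(25.97) = 28.3 dB.

28.3 dB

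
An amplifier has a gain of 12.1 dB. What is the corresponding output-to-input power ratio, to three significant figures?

16.2

Power ratio = 10^(dB/10).
10^(12.1/10) = 10^(1.210) = 16.2.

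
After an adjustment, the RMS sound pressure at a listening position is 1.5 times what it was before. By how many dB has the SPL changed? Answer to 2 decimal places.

3.52 dB

Sound pressure is an amplitude quantity: ΔL = 20·log₁₀(p₂/p₁).
20·log₁₀(1.5) = 3.52 dB.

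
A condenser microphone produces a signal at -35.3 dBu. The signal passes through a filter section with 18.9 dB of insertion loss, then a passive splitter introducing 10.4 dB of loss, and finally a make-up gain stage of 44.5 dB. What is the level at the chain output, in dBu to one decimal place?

-20.1 dBu

Gain stages sum in dB:
-35.3 − 18.9 − 10.4 + 44.5 = -20.1 dBu.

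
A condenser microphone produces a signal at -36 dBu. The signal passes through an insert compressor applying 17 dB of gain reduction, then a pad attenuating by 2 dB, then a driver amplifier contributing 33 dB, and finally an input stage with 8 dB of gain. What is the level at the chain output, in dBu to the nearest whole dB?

-14 dBu

In dB, series stages simply add:
-36 − 17 − 2 + 33 + 8 = -14 dBu.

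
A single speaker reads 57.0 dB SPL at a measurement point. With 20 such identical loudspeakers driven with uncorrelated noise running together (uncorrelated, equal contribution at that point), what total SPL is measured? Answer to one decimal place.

70.0 dB SPL

20 equal incoherent sources raise the level by 10·log₁₀(20) = 13.01 dB.
L_total = 57.0 + 13.01 = 70.0 dB SPL.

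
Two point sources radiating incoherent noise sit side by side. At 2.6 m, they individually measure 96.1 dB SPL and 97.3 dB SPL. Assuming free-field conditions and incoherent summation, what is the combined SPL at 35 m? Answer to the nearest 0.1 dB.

77.2 dB SPL

Combined at 2.6 m: 10·log₁₀(10^(96.1/10)+10^(97.3/10)) = 99.75 dB SPL.
Then apply −20·log₁₀(35/2.6) = -22.58 dB → 77.2 dB SPL.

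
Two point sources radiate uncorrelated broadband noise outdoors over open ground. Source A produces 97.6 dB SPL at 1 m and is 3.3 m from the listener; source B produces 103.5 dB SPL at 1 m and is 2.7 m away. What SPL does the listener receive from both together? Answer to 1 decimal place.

At the listener: L_A = 97.6 − 20·log₁₀(3.3) = 87.23 dB; L_B = 103.5 − 20·log₁₀(2.7) = 94.87 dB.
Combined: 10·log₁₀(10^(87.23/10)+10^(94.87/10)) = 95.6 dB SPL.

95.6 dB SPL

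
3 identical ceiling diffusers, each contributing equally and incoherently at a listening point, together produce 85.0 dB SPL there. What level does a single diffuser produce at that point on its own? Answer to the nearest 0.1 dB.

3 equal incoherent sources add 10·log₁₀(3) = 4.77 dB over one source.
L_one = 85.0 − 4.77 = 80.2 dB SPL.

80.2 dB SPL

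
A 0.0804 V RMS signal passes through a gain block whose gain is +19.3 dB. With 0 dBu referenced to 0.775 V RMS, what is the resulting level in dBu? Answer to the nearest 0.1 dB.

-0.4 dBu

Input level: 20·log₁₀(0.0804/0.775) = -19.68 dBu.
Output: -19.68 + 19.3 = -0.4 dBu.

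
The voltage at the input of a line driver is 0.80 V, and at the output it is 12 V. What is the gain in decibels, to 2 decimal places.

23.52 dB

For a voltage ratio, dB = 20·log₁₀(V₂/V₁).
20·log₁₀(12/0.80) = 20·log₁₀(15.00) = 23.52 dB.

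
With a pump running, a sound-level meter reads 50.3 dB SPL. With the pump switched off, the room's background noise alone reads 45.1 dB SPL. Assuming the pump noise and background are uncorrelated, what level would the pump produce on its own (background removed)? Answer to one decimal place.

48.7 dB SPL

Background correction is a power subtraction:
L_src = 10·log₁₀(10^(50.3/10) − 10^(45.1/10)) = 10·log₁₀(74790) = 48.7 dB SPL.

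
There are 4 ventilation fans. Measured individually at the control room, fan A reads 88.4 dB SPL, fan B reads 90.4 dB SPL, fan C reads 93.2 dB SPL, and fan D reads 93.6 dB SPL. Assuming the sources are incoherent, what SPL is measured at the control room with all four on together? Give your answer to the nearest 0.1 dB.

Add the sources as powers (linear), then convert back to dB:
L_total = 10·log₁₀(10^(88.4/10) + 10^(90.4/10) + 10^(93.2/10) + 10^(93.6/10)) = 10·log₁₀(6168000000) = 97.9 dB SPL.

97.9 dB SPL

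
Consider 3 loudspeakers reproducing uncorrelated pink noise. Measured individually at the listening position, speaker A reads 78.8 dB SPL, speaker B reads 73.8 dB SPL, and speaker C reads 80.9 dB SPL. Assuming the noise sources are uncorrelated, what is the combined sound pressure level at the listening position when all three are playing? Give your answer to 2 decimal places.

83.48 dB SPL

Incoherent sources sum as intensities:
L_total = 10·log₁₀(10^(78.8/10) + 10^(73.8/10) + 10^(80.9/10)) = 10·log₁₀(222900000) = 83.48 dB SPL.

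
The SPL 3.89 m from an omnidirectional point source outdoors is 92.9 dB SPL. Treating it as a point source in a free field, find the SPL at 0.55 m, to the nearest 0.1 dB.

109.9 dB SPL

Free-field point source: level drops by 20·log₁₀ of the distance ratio.
ΔL = −20·log₁₀(0.55/3.89) = 16.99 dB, so L₂ = 92.9 + (16.99) = 109.9 dB SPL.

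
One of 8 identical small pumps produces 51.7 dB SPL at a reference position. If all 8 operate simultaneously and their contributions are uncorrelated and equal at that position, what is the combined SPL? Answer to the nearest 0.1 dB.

8 equal incoherent sources raise the level by 10·log₁₀(8) = 9.03 dB.
L_total = 51.7 + 9.03 = 60.7 dB SPL.

60.7 dB SPL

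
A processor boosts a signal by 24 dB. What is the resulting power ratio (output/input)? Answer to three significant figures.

Power ratio = 10^(dB/10).
10^(24/10) = 10^(2.400) = 251.

251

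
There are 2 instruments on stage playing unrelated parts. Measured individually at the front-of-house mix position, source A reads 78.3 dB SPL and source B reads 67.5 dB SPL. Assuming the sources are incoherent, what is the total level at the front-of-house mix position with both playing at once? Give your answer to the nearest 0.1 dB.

Uncorrelated sources add in intensity (power), not in dB.
L_total = 10·log₁₀(10^(78.3/10) + 10^(67.5/10)) = 10·log₁₀(73230000) = 78.6 dB SPL.

78.6 dB SPL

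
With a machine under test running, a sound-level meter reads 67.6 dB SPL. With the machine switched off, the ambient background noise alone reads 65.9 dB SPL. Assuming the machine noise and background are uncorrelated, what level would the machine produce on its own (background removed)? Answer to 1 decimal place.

Background correction is a power subtraction:
L_src = 10·log₁₀(10^(67.6/10) − 10^(65.9/10)) = 10·log₁₀(1864000) = 62.7 dB SPL.

62.7 dB SPL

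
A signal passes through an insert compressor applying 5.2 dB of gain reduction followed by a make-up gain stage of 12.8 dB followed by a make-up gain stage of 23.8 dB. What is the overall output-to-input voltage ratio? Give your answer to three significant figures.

Net gain = (−5.2) + 12.8 + 23.8 = 31.4 dB.
Voltage ratio = 10^(31.4/20) = 37.2.

37.2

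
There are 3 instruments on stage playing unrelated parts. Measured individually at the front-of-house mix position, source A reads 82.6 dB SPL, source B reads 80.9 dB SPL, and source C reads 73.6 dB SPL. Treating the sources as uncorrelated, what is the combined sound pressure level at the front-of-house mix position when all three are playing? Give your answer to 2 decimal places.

Add the sources as powers (linear), then convert back to dB:
L_total = 10·log₁₀(10^(82.6/10) + 10^(80.9/10) + 10^(73.6/10)) = 10·log₁₀(327900000) = 85.16 dB SPL.

85.16 dB SPL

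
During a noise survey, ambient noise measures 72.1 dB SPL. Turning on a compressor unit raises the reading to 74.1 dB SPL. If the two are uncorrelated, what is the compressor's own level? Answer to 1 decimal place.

Remove the background by subtracting linear intensities:
L_src = 10·log₁₀(10^(74.1/10) − 10^(72.1/10)) = 10·log₁₀(9486000) = 69.8 dB SPL.

69.8 dB SPL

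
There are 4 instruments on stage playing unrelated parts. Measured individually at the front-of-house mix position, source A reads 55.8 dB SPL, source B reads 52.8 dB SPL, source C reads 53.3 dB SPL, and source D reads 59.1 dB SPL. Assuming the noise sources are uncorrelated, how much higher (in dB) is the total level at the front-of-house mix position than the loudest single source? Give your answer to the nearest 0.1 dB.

Incoherent sources sum as intensities:
L_total = 10·log₁₀(10^(55.8/10) + 10^(52.8/10) + 10^(53.3/10) + 10^(59.1/10)) = 62.03 dB SPL.
Excess over the loudest (59.1 dB): 62.03 − 59.1 = 2.9 dB.

2.9 dB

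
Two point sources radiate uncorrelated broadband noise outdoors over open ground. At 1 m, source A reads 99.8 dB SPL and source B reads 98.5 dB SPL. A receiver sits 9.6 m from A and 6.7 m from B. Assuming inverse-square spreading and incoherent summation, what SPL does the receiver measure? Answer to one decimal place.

At the listener: L_A = 99.8 − 20·log₁₀(9.6) = 80.15 dB; L_B = 98.5 − 20·log₁₀(6.7) = 81.98 dB.
Combined: 10·log₁₀(10^(80.15/10)+10^(81.98/10)) = 84.2 dB SPL.

84.2 dB SPL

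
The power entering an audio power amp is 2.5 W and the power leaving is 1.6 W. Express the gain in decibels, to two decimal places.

For a power ratio, dB = 10·log₁₀(P₂/P₁).
10·log₁₀(1.6/2.5) = 10·log₁₀(0.6400) = -1.94 dB.

-1.94 dB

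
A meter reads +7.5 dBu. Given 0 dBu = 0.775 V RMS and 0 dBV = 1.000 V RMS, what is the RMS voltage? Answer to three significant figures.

V = 0.775 V × 10^(+7.5/20).
= 0.775 × 2.371 = 1.84 V.

1.84 V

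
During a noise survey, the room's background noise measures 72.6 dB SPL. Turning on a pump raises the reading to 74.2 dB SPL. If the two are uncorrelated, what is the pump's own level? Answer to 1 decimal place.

Remove the background by subtracting linear intensities:
L_src = 10·log₁₀(10^(74.2/10) − 10^(72.6/10)) = 10·log₁₀(8106000) = 69.1 dB SPL.

69.1 dB SPL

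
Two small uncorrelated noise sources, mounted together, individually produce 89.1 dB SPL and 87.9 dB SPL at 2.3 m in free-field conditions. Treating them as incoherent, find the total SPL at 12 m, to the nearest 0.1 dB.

77.2 dB SPL

Combined at 2.3 m: 10·log₁₀(10^(89.1/10)+10^(87.9/10)) = 91.55 dB SPL.
Then apply −20·log₁₀(12/2.3) = -14.35 dB → 77.2 dB SPL.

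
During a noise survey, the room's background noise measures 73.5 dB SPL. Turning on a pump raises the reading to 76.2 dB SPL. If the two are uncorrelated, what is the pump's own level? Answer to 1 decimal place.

72.9 dB SPL

Remove the background by subtracting linear intensities:
L_src = 10·log₁₀(10^(76.2/10) − 10^(73.5/10)) = 10·log₁₀(19300000) = 72.9 dB SPL.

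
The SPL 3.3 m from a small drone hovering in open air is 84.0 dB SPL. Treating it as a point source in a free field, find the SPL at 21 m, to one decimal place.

For a point source in a free field, ΔL = −20·log₁₀(d₂/d₁).
ΔL = −20·log₁₀(21/3.3) = -16.07 dB, so L₂ = 84.0 + (-16.07) = 67.9 dB SPL.

67.9 dB SPL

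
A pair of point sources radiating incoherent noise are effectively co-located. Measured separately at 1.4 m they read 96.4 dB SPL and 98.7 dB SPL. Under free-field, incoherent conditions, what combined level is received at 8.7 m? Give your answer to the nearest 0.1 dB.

84.8 dB SPL

Combined at 1.4 m: 10·log₁₀(10^(96.4/10)+10^(98.7/10)) = 100.71 dB SPL.
Then apply −20·log₁₀(8.7/1.4) = -15.87 dB → 84.8 dB SPL.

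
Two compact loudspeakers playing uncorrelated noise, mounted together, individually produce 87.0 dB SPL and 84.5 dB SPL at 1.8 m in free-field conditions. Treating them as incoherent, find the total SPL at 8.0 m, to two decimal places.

75.98 dB SPL

Combined at 1.8 m: 10·log₁₀(10^(87.0/10)+10^(84.5/10)) = 88.938 dB SPL.
Then apply −20·log₁₀(8.0/1.8) = -12.956 dB → 75.98 dB SPL.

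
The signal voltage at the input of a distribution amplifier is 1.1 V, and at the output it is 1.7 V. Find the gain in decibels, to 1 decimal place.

For a voltage ratio, dB = 20·log₁₀(V₂/V₁).
20·log₁₀(1.7/1.1) = 20·log₁₀(1.545) = 3.8 dB.

3.8 dB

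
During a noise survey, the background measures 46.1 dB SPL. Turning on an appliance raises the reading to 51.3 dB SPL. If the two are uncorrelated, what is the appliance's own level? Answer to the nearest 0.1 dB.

49.7 dB SPL

Remove the background by subtracting linear intensities:
L_src = 10·log₁₀(10^(51.3/10) − 10^(46.1/10)) = 10·log₁₀(94160) = 49.7 dB SPL.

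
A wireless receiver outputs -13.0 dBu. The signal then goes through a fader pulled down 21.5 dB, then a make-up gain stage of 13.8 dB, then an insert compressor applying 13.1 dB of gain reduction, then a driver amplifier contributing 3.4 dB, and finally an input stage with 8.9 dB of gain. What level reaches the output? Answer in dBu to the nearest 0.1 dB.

Gain stages sum in dB:
-13.0 − 21.5 + 13.8 − 13.1 + 3.4 + 8.9 = -21.5 dBu.

-21.5 dBu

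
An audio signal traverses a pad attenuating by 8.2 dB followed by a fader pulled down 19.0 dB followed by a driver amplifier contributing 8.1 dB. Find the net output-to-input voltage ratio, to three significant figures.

0.111

Net gain = (−8.2) + (−19.0) + 8.1 = -19.1 dB.
Voltage ratio = 10^(-19.1/20) = 0.111.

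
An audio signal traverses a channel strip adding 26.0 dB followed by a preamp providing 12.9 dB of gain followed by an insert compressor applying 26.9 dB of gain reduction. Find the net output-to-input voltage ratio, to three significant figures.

3.98

Net gain = 26.0 + 12.9 + (−26.9) = 12.0 dB.
Voltage ratio = 10^(12.0/20) = 3.98.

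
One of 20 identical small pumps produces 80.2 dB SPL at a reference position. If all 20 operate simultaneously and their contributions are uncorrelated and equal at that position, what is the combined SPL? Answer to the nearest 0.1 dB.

20 equal incoherent sources raise the level by 10·log₁₀(20) = 13.01 dB.
L_total = 80.2 + 13.01 = 93.2 dB SPL.

93.2 dB SPL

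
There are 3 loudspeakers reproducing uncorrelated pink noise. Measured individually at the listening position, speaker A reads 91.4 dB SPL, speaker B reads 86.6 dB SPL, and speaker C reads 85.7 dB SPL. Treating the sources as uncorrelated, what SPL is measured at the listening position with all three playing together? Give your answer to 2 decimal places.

93.44 dB SPL

Incoherent sources sum as intensities:
L_total = 10·log₁₀(10^(91.4/10) + 10^(86.6/10) + 10^(85.7/10)) = 10·log₁₀(2209000000) = 93.44 dB SPL.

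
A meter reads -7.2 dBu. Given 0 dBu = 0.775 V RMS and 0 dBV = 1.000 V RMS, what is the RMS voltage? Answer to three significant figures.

0.338 V

V = 0.775 V × 10^(-7.2/20).
= 0.775 × 0.4365 = 0.338 V.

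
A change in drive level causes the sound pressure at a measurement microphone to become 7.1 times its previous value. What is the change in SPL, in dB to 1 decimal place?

17.0 dB

Sound pressure is an amplitude quantity: ΔL = 20·log₁₀(p₂/p₁).
20·log₁₀(7.1) = 17.0 dB.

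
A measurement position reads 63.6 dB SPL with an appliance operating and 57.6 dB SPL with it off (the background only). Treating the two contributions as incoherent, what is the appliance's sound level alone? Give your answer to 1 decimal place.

62.3 dB SPL

Remove the background by subtracting linear intensities:
L_src = 10·log₁₀(10^(63.6/10) − 10^(57.6/10)) = 10·log₁₀(1715000) = 62.3 dB SPL.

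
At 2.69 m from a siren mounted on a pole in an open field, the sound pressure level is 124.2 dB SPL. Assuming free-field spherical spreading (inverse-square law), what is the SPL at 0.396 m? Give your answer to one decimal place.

Inverse-square spreading gives ΔL = −20·log₁₀(d₂/d₁).
ΔL = −20·log₁₀(0.396/2.69) = 16.64 dB, so L₂ = 124.2 + (16.64) = 140.8 dB SPL.

140.8 dB SPL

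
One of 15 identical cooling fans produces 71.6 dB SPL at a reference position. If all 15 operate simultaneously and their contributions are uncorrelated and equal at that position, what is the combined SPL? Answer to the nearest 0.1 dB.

15 equal incoherent sources raise the level by 10·log₁₀(15) = 11.76 dB.
L_total = 71.6 + 11.76 = 83.4 dB SPL.

83.4 dB SPL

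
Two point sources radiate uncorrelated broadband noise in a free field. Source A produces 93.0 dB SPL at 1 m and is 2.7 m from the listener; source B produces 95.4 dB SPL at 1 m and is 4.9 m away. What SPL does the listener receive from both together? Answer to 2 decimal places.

86.21 dB SPL

At the listener: L_A = 93.0 − 20·log₁₀(2.7) = 84.373 dB; L_B = 95.4 − 20·log₁₀(4.9) = 81.596 dB.
Combined: 10·log₁₀(10^(84.373/10)+10^(81.596/10)) = 86.21 dB SPL.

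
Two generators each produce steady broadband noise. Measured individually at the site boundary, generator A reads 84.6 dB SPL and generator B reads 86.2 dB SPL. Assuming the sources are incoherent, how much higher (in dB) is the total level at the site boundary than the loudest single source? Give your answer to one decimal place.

2.3 dB

Add the sources as powers (linear), then convert back to dB:
L_total = 10·log₁₀(10^(84.6/10) + 10^(86.2/10)) = 88.48 dB SPL.
Excess over the loudest (86.2 dB): 88.48 − 86.2 = 2.3 dB.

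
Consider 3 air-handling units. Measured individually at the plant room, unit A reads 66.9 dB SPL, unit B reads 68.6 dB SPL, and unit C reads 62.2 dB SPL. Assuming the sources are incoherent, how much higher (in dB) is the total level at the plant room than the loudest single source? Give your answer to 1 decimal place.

2.8 dB

Add the sources as powers (linear), then convert back to dB:
L_total = 10·log₁₀(10^(66.9/10) + 10^(68.6/10) + 10^(62.2/10)) = 71.40 dB SPL.
Excess over the loudest (68.6 dB): 71.40 − 68.6 = 2.8 dB.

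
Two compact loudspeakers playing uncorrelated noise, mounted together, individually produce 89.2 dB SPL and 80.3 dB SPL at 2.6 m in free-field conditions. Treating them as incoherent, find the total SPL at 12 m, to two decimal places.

Combined at 2.6 m: 10·log₁₀(10^(89.2/10)+10^(80.3/10)) = 89.726 dB SPL.
Then apply −20·log₁₀(12/2.6) = -13.284 dB → 76.44 dB SPL.

76.44 dB SPL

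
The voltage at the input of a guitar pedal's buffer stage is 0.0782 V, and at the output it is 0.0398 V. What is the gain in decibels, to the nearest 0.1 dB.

Voltage is an amplitude quantity, so gain = 20·log₁₀(V_out/V_in).
20·log₁₀(0.0398/0.0782) = 20·log₁₀(0.5090) = -5.9 dB.

-5.9 dB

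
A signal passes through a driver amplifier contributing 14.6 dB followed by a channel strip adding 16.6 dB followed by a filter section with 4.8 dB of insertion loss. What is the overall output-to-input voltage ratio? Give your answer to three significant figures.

20.9

Net gain = 14.6 + 16.6 + (−4.8) = 26.4 dB.
Voltage ratio = 10^(26.4/20) = 20.9.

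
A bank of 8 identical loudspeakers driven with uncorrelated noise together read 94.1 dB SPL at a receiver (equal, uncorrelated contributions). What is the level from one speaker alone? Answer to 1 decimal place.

8 equal incoherent sources add 10·log₁₀(8) = 9.03 dB over one source.
L_one = 94.1 − 9.03 = 85.1 dB SPL.

85.1 dB SPL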